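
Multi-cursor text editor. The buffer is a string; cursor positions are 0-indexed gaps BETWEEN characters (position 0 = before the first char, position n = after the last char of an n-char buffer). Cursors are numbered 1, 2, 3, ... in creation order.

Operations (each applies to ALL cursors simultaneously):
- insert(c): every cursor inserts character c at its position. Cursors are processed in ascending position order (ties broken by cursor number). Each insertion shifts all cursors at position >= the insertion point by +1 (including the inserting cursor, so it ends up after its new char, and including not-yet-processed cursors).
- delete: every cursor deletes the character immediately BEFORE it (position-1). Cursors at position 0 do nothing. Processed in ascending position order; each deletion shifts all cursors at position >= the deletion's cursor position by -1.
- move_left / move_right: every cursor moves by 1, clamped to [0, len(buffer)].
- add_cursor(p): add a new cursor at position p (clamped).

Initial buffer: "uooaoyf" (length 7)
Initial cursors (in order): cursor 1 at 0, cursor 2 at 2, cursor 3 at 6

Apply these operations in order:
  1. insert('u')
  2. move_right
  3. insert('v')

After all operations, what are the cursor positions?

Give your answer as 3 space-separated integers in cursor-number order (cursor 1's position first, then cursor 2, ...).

Answer: 3 7 13

Derivation:
After op 1 (insert('u')): buffer="uuouoaoyuf" (len 10), cursors c1@1 c2@4 c3@9, authorship 1..2....3.
After op 2 (move_right): buffer="uuouoaoyuf" (len 10), cursors c1@2 c2@5 c3@10, authorship 1..2....3.
After op 3 (insert('v')): buffer="uuvouovaoyufv" (len 13), cursors c1@3 c2@7 c3@13, authorship 1.1.2.2...3.3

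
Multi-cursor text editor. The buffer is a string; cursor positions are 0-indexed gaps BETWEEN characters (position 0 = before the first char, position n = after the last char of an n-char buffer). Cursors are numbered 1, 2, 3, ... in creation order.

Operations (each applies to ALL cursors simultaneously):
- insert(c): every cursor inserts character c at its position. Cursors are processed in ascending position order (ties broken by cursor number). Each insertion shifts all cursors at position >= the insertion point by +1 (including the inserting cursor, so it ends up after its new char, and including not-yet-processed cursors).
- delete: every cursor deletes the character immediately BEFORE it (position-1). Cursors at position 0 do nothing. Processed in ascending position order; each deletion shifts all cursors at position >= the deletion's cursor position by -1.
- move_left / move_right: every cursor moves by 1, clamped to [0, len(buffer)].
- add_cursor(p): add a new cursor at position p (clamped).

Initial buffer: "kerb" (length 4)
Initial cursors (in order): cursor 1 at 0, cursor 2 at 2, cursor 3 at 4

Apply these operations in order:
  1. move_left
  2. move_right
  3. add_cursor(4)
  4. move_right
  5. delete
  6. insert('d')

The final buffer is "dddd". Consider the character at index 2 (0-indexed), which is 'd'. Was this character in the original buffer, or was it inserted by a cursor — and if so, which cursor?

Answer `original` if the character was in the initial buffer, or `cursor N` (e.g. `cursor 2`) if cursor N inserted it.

After op 1 (move_left): buffer="kerb" (len 4), cursors c1@0 c2@1 c3@3, authorship ....
After op 2 (move_right): buffer="kerb" (len 4), cursors c1@1 c2@2 c3@4, authorship ....
After op 3 (add_cursor(4)): buffer="kerb" (len 4), cursors c1@1 c2@2 c3@4 c4@4, authorship ....
After op 4 (move_right): buffer="kerb" (len 4), cursors c1@2 c2@3 c3@4 c4@4, authorship ....
After op 5 (delete): buffer="" (len 0), cursors c1@0 c2@0 c3@0 c4@0, authorship 
After op 6 (insert('d')): buffer="dddd" (len 4), cursors c1@4 c2@4 c3@4 c4@4, authorship 1234
Authorship (.=original, N=cursor N): 1 2 3 4
Index 2: author = 3

Answer: cursor 3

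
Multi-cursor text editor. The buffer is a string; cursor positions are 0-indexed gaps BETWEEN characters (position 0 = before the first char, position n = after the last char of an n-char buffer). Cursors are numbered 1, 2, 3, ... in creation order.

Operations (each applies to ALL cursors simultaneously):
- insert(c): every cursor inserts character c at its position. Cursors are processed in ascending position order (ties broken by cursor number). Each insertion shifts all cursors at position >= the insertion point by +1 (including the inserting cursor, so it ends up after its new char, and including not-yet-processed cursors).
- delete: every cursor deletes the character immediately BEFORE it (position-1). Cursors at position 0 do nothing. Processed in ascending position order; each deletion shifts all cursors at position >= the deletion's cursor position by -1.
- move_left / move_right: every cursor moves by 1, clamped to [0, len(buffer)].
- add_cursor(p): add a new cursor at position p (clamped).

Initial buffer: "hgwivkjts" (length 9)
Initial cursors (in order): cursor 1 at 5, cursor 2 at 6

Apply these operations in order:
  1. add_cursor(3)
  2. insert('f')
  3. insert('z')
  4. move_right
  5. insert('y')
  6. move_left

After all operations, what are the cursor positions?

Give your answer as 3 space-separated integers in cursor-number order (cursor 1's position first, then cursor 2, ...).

Answer: 11 15 6

Derivation:
After op 1 (add_cursor(3)): buffer="hgwivkjts" (len 9), cursors c3@3 c1@5 c2@6, authorship .........
After op 2 (insert('f')): buffer="hgwfivfkfjts" (len 12), cursors c3@4 c1@7 c2@9, authorship ...3..1.2...
After op 3 (insert('z')): buffer="hgwfzivfzkfzjts" (len 15), cursors c3@5 c1@9 c2@12, authorship ...33..11.22...
After op 4 (move_right): buffer="hgwfzivfzkfzjts" (len 15), cursors c3@6 c1@10 c2@13, authorship ...33..11.22...
After op 5 (insert('y')): buffer="hgwfziyvfzkyfzjyts" (len 18), cursors c3@7 c1@12 c2@16, authorship ...33.3.11.122.2..
After op 6 (move_left): buffer="hgwfziyvfzkyfzjyts" (len 18), cursors c3@6 c1@11 c2@15, authorship ...33.3.11.122.2..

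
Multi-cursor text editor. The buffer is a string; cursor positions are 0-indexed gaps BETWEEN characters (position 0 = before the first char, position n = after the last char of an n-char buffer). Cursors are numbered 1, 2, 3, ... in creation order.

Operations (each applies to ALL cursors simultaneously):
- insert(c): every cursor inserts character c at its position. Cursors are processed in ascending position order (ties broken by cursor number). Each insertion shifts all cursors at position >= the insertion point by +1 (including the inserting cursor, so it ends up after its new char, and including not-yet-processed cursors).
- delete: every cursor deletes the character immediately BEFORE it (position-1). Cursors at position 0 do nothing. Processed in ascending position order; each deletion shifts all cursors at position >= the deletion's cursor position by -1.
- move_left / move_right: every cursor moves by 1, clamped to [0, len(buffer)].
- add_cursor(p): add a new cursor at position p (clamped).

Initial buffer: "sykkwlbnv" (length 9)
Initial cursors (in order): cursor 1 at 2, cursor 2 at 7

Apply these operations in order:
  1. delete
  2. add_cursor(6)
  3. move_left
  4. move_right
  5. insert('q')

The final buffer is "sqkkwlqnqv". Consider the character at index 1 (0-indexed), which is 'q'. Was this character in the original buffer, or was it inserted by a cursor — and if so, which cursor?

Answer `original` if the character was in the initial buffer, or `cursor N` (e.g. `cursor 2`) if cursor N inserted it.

After op 1 (delete): buffer="skkwlnv" (len 7), cursors c1@1 c2@5, authorship .......
After op 2 (add_cursor(6)): buffer="skkwlnv" (len 7), cursors c1@1 c2@5 c3@6, authorship .......
After op 3 (move_left): buffer="skkwlnv" (len 7), cursors c1@0 c2@4 c3@5, authorship .......
After op 4 (move_right): buffer="skkwlnv" (len 7), cursors c1@1 c2@5 c3@6, authorship .......
After op 5 (insert('q')): buffer="sqkkwlqnqv" (len 10), cursors c1@2 c2@7 c3@9, authorship .1....2.3.
Authorship (.=original, N=cursor N): . 1 . . . . 2 . 3 .
Index 1: author = 1

Answer: cursor 1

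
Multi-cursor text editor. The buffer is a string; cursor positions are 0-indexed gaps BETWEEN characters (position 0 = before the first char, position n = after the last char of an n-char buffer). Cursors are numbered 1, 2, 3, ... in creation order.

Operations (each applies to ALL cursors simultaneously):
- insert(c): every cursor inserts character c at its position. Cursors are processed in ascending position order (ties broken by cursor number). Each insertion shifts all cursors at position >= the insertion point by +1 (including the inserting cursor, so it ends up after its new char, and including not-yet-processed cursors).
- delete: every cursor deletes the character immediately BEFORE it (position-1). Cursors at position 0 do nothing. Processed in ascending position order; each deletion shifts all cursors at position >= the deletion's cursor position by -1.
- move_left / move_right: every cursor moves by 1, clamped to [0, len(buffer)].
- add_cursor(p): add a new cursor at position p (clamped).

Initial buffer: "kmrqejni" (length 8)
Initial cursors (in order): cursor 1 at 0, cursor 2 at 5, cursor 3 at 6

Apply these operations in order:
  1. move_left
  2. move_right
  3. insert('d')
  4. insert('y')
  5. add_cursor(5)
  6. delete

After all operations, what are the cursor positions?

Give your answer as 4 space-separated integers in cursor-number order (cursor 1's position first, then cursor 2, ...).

After op 1 (move_left): buffer="kmrqejni" (len 8), cursors c1@0 c2@4 c3@5, authorship ........
After op 2 (move_right): buffer="kmrqejni" (len 8), cursors c1@1 c2@5 c3@6, authorship ........
After op 3 (insert('d')): buffer="kdmrqedjdni" (len 11), cursors c1@2 c2@7 c3@9, authorship .1....2.3..
After op 4 (insert('y')): buffer="kdymrqedyjdyni" (len 14), cursors c1@3 c2@9 c3@12, authorship .11....22.33..
After op 5 (add_cursor(5)): buffer="kdymrqedyjdyni" (len 14), cursors c1@3 c4@5 c2@9 c3@12, authorship .11....22.33..
After op 6 (delete): buffer="kdmqedjdni" (len 10), cursors c1@2 c4@3 c2@6 c3@8, authorship .1...2.3..

Answer: 2 6 8 3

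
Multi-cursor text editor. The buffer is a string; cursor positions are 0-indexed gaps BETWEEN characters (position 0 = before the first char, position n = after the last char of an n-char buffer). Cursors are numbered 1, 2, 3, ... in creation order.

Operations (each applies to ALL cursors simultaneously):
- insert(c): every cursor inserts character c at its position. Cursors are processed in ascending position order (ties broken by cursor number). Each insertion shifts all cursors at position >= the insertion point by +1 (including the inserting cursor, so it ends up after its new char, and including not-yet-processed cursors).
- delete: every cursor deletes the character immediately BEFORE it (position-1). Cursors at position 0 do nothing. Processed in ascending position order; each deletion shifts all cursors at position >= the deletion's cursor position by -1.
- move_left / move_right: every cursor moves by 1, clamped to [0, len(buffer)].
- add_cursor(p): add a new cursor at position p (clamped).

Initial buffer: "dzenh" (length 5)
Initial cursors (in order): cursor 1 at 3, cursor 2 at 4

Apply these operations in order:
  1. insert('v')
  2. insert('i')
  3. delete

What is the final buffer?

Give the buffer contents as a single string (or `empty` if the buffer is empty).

After op 1 (insert('v')): buffer="dzevnvh" (len 7), cursors c1@4 c2@6, authorship ...1.2.
After op 2 (insert('i')): buffer="dzevinvih" (len 9), cursors c1@5 c2@8, authorship ...11.22.
After op 3 (delete): buffer="dzevnvh" (len 7), cursors c1@4 c2@6, authorship ...1.2.

Answer: dzevnvh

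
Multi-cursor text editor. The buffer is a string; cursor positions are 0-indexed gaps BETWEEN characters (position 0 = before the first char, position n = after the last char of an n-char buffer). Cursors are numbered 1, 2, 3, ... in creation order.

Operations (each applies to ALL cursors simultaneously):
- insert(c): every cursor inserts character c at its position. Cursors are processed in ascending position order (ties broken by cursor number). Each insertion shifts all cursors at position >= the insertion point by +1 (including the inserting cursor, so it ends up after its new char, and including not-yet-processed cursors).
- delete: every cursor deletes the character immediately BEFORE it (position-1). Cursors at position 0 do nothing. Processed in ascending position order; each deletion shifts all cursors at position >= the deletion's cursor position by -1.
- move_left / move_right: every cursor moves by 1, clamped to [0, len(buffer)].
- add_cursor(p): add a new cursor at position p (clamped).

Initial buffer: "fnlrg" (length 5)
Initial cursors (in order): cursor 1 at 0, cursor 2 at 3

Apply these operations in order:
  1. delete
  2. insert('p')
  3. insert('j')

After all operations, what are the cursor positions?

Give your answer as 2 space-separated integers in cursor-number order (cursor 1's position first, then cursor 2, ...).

After op 1 (delete): buffer="fnrg" (len 4), cursors c1@0 c2@2, authorship ....
After op 2 (insert('p')): buffer="pfnprg" (len 6), cursors c1@1 c2@4, authorship 1..2..
After op 3 (insert('j')): buffer="pjfnpjrg" (len 8), cursors c1@2 c2@6, authorship 11..22..

Answer: 2 6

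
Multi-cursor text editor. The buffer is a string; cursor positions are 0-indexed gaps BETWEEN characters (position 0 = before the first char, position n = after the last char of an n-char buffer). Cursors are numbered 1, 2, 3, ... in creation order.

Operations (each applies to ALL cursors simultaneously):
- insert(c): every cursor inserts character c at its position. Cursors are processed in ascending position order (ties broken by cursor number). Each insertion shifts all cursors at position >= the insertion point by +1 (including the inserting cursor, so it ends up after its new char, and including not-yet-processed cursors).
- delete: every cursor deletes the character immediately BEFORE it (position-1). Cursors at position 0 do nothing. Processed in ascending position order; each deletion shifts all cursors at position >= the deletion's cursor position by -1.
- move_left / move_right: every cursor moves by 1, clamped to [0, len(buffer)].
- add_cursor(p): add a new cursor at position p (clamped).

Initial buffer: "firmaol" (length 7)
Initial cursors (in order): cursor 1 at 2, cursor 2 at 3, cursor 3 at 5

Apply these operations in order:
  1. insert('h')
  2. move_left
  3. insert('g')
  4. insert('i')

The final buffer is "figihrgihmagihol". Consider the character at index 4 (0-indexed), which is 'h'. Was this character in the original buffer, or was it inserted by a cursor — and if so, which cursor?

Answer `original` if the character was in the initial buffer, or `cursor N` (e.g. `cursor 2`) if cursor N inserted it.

Answer: cursor 1

Derivation:
After op 1 (insert('h')): buffer="fihrhmahol" (len 10), cursors c1@3 c2@5 c3@8, authorship ..1.2..3..
After op 2 (move_left): buffer="fihrhmahol" (len 10), cursors c1@2 c2@4 c3@7, authorship ..1.2..3..
After op 3 (insert('g')): buffer="fighrghmaghol" (len 13), cursors c1@3 c2@6 c3@10, authorship ..11.22..33..
After op 4 (insert('i')): buffer="figihrgihmagihol" (len 16), cursors c1@4 c2@8 c3@13, authorship ..111.222..333..
Authorship (.=original, N=cursor N): . . 1 1 1 . 2 2 2 . . 3 3 3 . .
Index 4: author = 1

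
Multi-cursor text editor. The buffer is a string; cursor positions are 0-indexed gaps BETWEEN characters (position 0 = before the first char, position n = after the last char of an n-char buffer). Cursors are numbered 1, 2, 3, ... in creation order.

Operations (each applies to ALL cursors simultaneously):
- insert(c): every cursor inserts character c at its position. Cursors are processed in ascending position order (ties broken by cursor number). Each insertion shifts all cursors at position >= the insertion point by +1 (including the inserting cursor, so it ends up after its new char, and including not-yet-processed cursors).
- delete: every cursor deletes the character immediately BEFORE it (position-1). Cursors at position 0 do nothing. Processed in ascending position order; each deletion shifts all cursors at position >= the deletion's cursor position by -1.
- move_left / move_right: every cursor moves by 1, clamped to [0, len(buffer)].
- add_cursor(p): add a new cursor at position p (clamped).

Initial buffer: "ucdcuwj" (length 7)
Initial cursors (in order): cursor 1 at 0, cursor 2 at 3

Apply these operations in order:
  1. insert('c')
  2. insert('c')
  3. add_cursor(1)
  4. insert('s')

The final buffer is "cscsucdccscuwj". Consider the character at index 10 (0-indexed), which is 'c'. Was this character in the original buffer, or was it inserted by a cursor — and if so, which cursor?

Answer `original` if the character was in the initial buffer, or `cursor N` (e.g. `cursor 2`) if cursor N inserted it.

Answer: original

Derivation:
After op 1 (insert('c')): buffer="cucdccuwj" (len 9), cursors c1@1 c2@5, authorship 1...2....
After op 2 (insert('c')): buffer="ccucdcccuwj" (len 11), cursors c1@2 c2@7, authorship 11...22....
After op 3 (add_cursor(1)): buffer="ccucdcccuwj" (len 11), cursors c3@1 c1@2 c2@7, authorship 11...22....
After op 4 (insert('s')): buffer="cscsucdccscuwj" (len 14), cursors c3@2 c1@4 c2@10, authorship 1311...222....
Authorship (.=original, N=cursor N): 1 3 1 1 . . . 2 2 2 . . . .
Index 10: author = original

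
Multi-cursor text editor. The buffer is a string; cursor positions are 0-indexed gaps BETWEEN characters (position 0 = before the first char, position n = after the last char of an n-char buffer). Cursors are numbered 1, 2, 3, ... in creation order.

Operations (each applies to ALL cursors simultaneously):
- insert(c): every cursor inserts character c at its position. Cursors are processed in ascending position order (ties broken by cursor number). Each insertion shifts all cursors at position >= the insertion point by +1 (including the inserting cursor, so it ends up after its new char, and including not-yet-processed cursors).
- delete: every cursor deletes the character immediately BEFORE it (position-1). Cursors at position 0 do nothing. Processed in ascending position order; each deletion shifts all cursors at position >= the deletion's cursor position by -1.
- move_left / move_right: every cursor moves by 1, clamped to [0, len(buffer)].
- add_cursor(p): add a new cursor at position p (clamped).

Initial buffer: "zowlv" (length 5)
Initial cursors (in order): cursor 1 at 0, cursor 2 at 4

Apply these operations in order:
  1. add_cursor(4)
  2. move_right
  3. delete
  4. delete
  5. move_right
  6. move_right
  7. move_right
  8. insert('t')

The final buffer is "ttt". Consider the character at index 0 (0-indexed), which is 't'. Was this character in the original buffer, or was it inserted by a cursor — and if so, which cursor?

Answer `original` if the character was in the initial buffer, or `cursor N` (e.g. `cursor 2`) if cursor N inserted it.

Answer: cursor 1

Derivation:
After op 1 (add_cursor(4)): buffer="zowlv" (len 5), cursors c1@0 c2@4 c3@4, authorship .....
After op 2 (move_right): buffer="zowlv" (len 5), cursors c1@1 c2@5 c3@5, authorship .....
After op 3 (delete): buffer="ow" (len 2), cursors c1@0 c2@2 c3@2, authorship ..
After op 4 (delete): buffer="" (len 0), cursors c1@0 c2@0 c3@0, authorship 
After op 5 (move_right): buffer="" (len 0), cursors c1@0 c2@0 c3@0, authorship 
After op 6 (move_right): buffer="" (len 0), cursors c1@0 c2@0 c3@0, authorship 
After op 7 (move_right): buffer="" (len 0), cursors c1@0 c2@0 c3@0, authorship 
After op 8 (insert('t')): buffer="ttt" (len 3), cursors c1@3 c2@3 c3@3, authorship 123
Authorship (.=original, N=cursor N): 1 2 3
Index 0: author = 1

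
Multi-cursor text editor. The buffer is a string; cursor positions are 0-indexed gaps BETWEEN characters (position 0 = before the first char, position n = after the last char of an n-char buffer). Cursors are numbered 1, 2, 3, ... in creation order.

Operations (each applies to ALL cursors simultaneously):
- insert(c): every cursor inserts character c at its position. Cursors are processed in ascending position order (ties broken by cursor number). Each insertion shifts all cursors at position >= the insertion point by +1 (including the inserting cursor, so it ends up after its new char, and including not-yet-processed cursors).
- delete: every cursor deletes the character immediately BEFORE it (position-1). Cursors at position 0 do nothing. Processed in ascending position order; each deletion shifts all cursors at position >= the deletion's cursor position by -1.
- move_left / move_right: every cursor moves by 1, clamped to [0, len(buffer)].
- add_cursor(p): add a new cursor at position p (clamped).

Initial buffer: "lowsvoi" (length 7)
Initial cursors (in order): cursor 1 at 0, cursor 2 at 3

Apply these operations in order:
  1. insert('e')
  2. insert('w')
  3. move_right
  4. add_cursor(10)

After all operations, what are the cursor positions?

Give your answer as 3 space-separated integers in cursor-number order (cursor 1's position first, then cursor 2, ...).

After op 1 (insert('e')): buffer="elowesvoi" (len 9), cursors c1@1 c2@5, authorship 1...2....
After op 2 (insert('w')): buffer="ewlowewsvoi" (len 11), cursors c1@2 c2@7, authorship 11...22....
After op 3 (move_right): buffer="ewlowewsvoi" (len 11), cursors c1@3 c2@8, authorship 11...22....
After op 4 (add_cursor(10)): buffer="ewlowewsvoi" (len 11), cursors c1@3 c2@8 c3@10, authorship 11...22....

Answer: 3 8 10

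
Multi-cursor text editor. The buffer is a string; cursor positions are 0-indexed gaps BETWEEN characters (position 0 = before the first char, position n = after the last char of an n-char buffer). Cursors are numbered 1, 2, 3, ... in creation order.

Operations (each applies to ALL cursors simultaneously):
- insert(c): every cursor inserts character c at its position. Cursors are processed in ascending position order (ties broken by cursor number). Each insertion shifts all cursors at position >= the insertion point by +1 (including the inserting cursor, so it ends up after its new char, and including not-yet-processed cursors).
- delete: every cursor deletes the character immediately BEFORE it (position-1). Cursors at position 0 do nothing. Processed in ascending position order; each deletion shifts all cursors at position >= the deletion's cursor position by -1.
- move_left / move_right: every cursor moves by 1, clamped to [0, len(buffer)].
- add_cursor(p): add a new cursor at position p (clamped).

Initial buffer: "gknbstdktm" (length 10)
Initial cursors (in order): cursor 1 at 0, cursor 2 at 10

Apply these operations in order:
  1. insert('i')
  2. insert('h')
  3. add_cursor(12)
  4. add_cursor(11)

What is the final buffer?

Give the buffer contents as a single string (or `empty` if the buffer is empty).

After op 1 (insert('i')): buffer="igknbstdktmi" (len 12), cursors c1@1 c2@12, authorship 1..........2
After op 2 (insert('h')): buffer="ihgknbstdktmih" (len 14), cursors c1@2 c2@14, authorship 11..........22
After op 3 (add_cursor(12)): buffer="ihgknbstdktmih" (len 14), cursors c1@2 c3@12 c2@14, authorship 11..........22
After op 4 (add_cursor(11)): buffer="ihgknbstdktmih" (len 14), cursors c1@2 c4@11 c3@12 c2@14, authorship 11..........22

Answer: ihgknbstdktmih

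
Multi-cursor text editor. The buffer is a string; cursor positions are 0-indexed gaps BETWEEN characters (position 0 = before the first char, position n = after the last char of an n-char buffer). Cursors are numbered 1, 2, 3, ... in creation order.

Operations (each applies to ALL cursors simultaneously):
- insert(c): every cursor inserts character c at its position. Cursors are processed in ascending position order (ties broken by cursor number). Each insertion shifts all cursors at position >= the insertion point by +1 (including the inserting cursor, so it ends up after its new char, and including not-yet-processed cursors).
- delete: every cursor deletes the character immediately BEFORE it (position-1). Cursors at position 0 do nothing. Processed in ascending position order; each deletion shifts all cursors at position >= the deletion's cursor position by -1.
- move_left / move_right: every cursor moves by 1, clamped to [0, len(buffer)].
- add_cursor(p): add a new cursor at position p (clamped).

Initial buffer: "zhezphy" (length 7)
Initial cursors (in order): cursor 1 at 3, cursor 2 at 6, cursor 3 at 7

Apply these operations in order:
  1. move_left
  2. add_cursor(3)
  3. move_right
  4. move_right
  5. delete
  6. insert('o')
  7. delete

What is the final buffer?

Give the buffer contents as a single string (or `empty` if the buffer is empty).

After op 1 (move_left): buffer="zhezphy" (len 7), cursors c1@2 c2@5 c3@6, authorship .......
After op 2 (add_cursor(3)): buffer="zhezphy" (len 7), cursors c1@2 c4@3 c2@5 c3@6, authorship .......
After op 3 (move_right): buffer="zhezphy" (len 7), cursors c1@3 c4@4 c2@6 c3@7, authorship .......
After op 4 (move_right): buffer="zhezphy" (len 7), cursors c1@4 c4@5 c2@7 c3@7, authorship .......
After op 5 (delete): buffer="zhe" (len 3), cursors c1@3 c2@3 c3@3 c4@3, authorship ...
After op 6 (insert('o')): buffer="zheoooo" (len 7), cursors c1@7 c2@7 c3@7 c4@7, authorship ...1234
After op 7 (delete): buffer="zhe" (len 3), cursors c1@3 c2@3 c3@3 c4@3, authorship ...

Answer: zhe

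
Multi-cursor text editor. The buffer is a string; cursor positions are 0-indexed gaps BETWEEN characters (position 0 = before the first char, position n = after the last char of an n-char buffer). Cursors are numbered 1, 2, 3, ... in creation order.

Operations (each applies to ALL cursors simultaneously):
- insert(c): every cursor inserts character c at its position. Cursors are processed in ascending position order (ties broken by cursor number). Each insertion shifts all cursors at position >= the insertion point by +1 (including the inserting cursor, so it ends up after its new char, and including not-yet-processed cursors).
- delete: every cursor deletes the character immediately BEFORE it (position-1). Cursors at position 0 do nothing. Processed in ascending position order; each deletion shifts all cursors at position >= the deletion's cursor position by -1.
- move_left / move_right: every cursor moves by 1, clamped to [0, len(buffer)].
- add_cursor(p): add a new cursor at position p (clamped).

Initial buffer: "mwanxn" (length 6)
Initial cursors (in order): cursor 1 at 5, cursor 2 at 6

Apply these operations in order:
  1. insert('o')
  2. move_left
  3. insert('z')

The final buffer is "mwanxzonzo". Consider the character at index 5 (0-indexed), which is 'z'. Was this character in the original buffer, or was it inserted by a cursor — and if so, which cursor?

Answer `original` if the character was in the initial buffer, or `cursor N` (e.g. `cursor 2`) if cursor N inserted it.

After op 1 (insert('o')): buffer="mwanxono" (len 8), cursors c1@6 c2@8, authorship .....1.2
After op 2 (move_left): buffer="mwanxono" (len 8), cursors c1@5 c2@7, authorship .....1.2
After op 3 (insert('z')): buffer="mwanxzonzo" (len 10), cursors c1@6 c2@9, authorship .....11.22
Authorship (.=original, N=cursor N): . . . . . 1 1 . 2 2
Index 5: author = 1

Answer: cursor 1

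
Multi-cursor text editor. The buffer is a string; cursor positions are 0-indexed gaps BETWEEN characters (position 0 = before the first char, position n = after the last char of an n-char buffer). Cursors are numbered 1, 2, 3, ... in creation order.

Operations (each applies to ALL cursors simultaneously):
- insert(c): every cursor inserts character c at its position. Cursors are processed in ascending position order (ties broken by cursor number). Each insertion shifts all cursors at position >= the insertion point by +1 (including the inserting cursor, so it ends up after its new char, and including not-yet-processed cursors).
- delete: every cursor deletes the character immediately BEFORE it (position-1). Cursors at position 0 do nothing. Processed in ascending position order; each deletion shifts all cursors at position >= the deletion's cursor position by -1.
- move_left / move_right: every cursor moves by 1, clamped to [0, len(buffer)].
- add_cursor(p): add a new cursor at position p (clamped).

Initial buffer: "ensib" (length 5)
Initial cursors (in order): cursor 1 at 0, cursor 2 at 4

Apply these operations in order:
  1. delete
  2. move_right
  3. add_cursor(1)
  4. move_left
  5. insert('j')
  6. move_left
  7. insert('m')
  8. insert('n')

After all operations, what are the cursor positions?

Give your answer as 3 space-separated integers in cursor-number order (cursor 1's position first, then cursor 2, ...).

Answer: 5 11 5

Derivation:
After op 1 (delete): buffer="ensb" (len 4), cursors c1@0 c2@3, authorship ....
After op 2 (move_right): buffer="ensb" (len 4), cursors c1@1 c2@4, authorship ....
After op 3 (add_cursor(1)): buffer="ensb" (len 4), cursors c1@1 c3@1 c2@4, authorship ....
After op 4 (move_left): buffer="ensb" (len 4), cursors c1@0 c3@0 c2@3, authorship ....
After op 5 (insert('j')): buffer="jjensjb" (len 7), cursors c1@2 c3@2 c2@6, authorship 13...2.
After op 6 (move_left): buffer="jjensjb" (len 7), cursors c1@1 c3@1 c2@5, authorship 13...2.
After op 7 (insert('m')): buffer="jmmjensmjb" (len 10), cursors c1@3 c3@3 c2@8, authorship 1133...22.
After op 8 (insert('n')): buffer="jmmnnjensmnjb" (len 13), cursors c1@5 c3@5 c2@11, authorship 113133...222.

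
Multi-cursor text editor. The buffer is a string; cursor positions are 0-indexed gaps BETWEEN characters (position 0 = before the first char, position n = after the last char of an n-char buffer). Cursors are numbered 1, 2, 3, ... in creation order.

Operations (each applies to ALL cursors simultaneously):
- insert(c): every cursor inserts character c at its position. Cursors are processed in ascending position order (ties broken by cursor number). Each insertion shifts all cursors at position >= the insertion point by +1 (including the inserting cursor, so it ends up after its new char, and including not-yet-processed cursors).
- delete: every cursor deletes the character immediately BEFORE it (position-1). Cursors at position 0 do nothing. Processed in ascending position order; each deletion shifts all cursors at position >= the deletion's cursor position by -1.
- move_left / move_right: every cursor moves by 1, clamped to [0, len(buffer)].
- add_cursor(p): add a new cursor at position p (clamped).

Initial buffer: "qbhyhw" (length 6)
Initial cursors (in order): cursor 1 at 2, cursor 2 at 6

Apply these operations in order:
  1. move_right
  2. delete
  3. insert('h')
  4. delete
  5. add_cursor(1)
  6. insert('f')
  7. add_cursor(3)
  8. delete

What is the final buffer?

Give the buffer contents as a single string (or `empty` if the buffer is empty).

After op 1 (move_right): buffer="qbhyhw" (len 6), cursors c1@3 c2@6, authorship ......
After op 2 (delete): buffer="qbyh" (len 4), cursors c1@2 c2@4, authorship ....
After op 3 (insert('h')): buffer="qbhyhh" (len 6), cursors c1@3 c2@6, authorship ..1..2
After op 4 (delete): buffer="qbyh" (len 4), cursors c1@2 c2@4, authorship ....
After op 5 (add_cursor(1)): buffer="qbyh" (len 4), cursors c3@1 c1@2 c2@4, authorship ....
After op 6 (insert('f')): buffer="qfbfyhf" (len 7), cursors c3@2 c1@4 c2@7, authorship .3.1..2
After op 7 (add_cursor(3)): buffer="qfbfyhf" (len 7), cursors c3@2 c4@3 c1@4 c2@7, authorship .3.1..2
After op 8 (delete): buffer="qyh" (len 3), cursors c1@1 c3@1 c4@1 c2@3, authorship ...

Answer: qyh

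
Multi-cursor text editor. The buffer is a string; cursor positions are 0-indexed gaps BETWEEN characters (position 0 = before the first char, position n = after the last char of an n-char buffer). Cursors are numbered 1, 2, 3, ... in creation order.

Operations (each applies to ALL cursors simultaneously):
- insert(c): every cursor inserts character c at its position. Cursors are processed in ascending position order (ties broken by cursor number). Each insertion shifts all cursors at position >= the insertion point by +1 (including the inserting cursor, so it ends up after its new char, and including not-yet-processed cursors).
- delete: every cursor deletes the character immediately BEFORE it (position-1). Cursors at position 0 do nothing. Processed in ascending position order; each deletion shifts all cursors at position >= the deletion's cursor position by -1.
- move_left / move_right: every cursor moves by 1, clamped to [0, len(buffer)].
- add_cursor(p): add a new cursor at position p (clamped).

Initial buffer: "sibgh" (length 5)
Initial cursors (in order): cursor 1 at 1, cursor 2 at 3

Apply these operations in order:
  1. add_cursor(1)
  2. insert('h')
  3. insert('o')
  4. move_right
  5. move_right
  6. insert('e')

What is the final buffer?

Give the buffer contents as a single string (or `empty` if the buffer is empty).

Answer: shhooibeehoghe

Derivation:
After op 1 (add_cursor(1)): buffer="sibgh" (len 5), cursors c1@1 c3@1 c2@3, authorship .....
After op 2 (insert('h')): buffer="shhibhgh" (len 8), cursors c1@3 c3@3 c2@6, authorship .13..2..
After op 3 (insert('o')): buffer="shhooibhogh" (len 11), cursors c1@5 c3@5 c2@9, authorship .1313..22..
After op 4 (move_right): buffer="shhooibhogh" (len 11), cursors c1@6 c3@6 c2@10, authorship .1313..22..
After op 5 (move_right): buffer="shhooibhogh" (len 11), cursors c1@7 c3@7 c2@11, authorship .1313..22..
After op 6 (insert('e')): buffer="shhooibeehoghe" (len 14), cursors c1@9 c3@9 c2@14, authorship .1313..1322..2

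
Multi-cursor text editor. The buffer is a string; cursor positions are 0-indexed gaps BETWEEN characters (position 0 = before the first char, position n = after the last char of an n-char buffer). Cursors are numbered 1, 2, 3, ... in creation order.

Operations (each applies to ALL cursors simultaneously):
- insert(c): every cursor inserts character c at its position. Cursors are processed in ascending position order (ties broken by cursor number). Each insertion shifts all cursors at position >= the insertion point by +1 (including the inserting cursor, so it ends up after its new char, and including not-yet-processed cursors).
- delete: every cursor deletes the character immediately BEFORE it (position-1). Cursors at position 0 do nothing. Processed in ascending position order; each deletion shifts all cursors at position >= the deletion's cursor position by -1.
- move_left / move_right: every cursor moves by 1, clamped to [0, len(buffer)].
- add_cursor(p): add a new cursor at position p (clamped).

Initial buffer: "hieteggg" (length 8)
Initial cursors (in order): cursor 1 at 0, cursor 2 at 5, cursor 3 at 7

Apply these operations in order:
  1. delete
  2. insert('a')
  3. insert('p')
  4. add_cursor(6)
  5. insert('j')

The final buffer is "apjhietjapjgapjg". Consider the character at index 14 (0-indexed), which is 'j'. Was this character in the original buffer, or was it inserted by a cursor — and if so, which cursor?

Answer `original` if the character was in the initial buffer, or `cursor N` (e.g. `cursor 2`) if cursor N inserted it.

Answer: cursor 3

Derivation:
After op 1 (delete): buffer="hietgg" (len 6), cursors c1@0 c2@4 c3@5, authorship ......
After op 2 (insert('a')): buffer="ahietagag" (len 9), cursors c1@1 c2@6 c3@8, authorship 1....2.3.
After op 3 (insert('p')): buffer="aphietapgapg" (len 12), cursors c1@2 c2@8 c3@11, authorship 11....22.33.
After op 4 (add_cursor(6)): buffer="aphietapgapg" (len 12), cursors c1@2 c4@6 c2@8 c3@11, authorship 11....22.33.
After op 5 (insert('j')): buffer="apjhietjapjgapjg" (len 16), cursors c1@3 c4@8 c2@11 c3@15, authorship 111....4222.333.
Authorship (.=original, N=cursor N): 1 1 1 . . . . 4 2 2 2 . 3 3 3 .
Index 14: author = 3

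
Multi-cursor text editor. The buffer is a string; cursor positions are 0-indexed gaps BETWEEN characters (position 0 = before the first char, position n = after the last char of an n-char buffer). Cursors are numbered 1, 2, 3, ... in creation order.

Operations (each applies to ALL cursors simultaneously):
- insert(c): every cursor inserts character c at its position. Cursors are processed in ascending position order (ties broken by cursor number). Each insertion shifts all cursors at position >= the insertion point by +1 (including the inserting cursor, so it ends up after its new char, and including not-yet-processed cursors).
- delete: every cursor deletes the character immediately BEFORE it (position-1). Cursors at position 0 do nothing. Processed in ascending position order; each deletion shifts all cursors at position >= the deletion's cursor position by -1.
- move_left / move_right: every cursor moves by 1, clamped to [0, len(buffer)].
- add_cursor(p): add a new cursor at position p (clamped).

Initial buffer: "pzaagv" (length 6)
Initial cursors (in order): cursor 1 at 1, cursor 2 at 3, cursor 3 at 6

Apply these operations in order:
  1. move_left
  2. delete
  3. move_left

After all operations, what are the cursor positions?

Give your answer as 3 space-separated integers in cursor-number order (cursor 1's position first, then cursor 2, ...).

Answer: 0 0 2

Derivation:
After op 1 (move_left): buffer="pzaagv" (len 6), cursors c1@0 c2@2 c3@5, authorship ......
After op 2 (delete): buffer="paav" (len 4), cursors c1@0 c2@1 c3@3, authorship ....
After op 3 (move_left): buffer="paav" (len 4), cursors c1@0 c2@0 c3@2, authorship ....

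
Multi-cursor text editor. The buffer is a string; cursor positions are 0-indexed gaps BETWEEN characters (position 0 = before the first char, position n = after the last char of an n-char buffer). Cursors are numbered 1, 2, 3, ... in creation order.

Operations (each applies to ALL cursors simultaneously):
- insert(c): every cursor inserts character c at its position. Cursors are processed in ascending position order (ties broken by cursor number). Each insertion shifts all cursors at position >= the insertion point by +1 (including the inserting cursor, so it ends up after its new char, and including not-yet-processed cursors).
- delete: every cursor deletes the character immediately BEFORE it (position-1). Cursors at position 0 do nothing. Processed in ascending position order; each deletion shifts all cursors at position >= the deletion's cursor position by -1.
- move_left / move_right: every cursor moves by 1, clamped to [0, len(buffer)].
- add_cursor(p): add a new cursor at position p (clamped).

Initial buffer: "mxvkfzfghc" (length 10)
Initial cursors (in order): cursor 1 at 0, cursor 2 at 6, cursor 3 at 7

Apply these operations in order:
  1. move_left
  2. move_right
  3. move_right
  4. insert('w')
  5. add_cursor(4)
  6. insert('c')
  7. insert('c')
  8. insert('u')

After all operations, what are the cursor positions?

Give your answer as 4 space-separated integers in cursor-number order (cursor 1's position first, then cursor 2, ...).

Answer: 6 18 23 10

Derivation:
After op 1 (move_left): buffer="mxvkfzfghc" (len 10), cursors c1@0 c2@5 c3@6, authorship ..........
After op 2 (move_right): buffer="mxvkfzfghc" (len 10), cursors c1@1 c2@6 c3@7, authorship ..........
After op 3 (move_right): buffer="mxvkfzfghc" (len 10), cursors c1@2 c2@7 c3@8, authorship ..........
After op 4 (insert('w')): buffer="mxwvkfzfwgwhc" (len 13), cursors c1@3 c2@9 c3@11, authorship ..1.....2.3..
After op 5 (add_cursor(4)): buffer="mxwvkfzfwgwhc" (len 13), cursors c1@3 c4@4 c2@9 c3@11, authorship ..1.....2.3..
After op 6 (insert('c')): buffer="mxwcvckfzfwcgwchc" (len 17), cursors c1@4 c4@6 c2@12 c3@15, authorship ..11.4....22.33..
After op 7 (insert('c')): buffer="mxwccvcckfzfwccgwcchc" (len 21), cursors c1@5 c4@8 c2@15 c3@19, authorship ..111.44....222.333..
After op 8 (insert('u')): buffer="mxwccuvccukfzfwccugwccuhc" (len 25), cursors c1@6 c4@10 c2@18 c3@23, authorship ..1111.444....2222.3333..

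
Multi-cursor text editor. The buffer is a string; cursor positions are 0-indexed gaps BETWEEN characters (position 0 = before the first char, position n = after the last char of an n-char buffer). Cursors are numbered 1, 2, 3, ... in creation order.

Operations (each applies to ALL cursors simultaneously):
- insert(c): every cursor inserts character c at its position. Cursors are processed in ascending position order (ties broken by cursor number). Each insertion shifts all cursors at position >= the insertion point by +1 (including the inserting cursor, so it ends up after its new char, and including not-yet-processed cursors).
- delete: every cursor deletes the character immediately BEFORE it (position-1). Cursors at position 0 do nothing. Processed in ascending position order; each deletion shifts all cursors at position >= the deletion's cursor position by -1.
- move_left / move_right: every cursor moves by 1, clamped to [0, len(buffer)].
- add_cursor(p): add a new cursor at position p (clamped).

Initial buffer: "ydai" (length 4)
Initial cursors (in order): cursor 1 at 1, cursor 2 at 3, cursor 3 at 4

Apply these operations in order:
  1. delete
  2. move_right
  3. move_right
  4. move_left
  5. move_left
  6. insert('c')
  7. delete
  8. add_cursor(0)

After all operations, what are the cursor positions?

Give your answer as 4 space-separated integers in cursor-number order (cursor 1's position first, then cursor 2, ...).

Answer: 0 0 0 0

Derivation:
After op 1 (delete): buffer="d" (len 1), cursors c1@0 c2@1 c3@1, authorship .
After op 2 (move_right): buffer="d" (len 1), cursors c1@1 c2@1 c3@1, authorship .
After op 3 (move_right): buffer="d" (len 1), cursors c1@1 c2@1 c3@1, authorship .
After op 4 (move_left): buffer="d" (len 1), cursors c1@0 c2@0 c3@0, authorship .
After op 5 (move_left): buffer="d" (len 1), cursors c1@0 c2@0 c3@0, authorship .
After op 6 (insert('c')): buffer="cccd" (len 4), cursors c1@3 c2@3 c3@3, authorship 123.
After op 7 (delete): buffer="d" (len 1), cursors c1@0 c2@0 c3@0, authorship .
After op 8 (add_cursor(0)): buffer="d" (len 1), cursors c1@0 c2@0 c3@0 c4@0, authorship .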